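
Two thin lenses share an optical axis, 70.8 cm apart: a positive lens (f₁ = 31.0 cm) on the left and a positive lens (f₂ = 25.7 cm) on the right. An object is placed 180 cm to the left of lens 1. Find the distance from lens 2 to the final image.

112 cm

Lens 1: 1/d_i1 = 1/f₁ − 1/d_o1 = 1/(31.0) − 1/(180) = 0.02670, so d_i1 = 37.45 cm.
The intermediate image is 37.45 cm to the right of lens 1, which is 70.8 − (37.45) = 33.35 cm to the left of lens 2, so d_o2 = +33.35 cm.
Lens 2: 1/d_i2 = 1/f₂ − 1/d_o2 = 1/(25.7) − 1/(33.35) = 0.008925, so d_i2 = 112 cm.
The final image is real, 112 cm to the right of lens 2 (overall magnification ≈ 0.70).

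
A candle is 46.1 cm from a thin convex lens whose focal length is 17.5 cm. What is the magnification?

m = -0.612

1/d_i = 1/f − 1/d_o = 1/(17.50) − 1/(46.1) = 0.03545, so d_i = 28.21 cm.
m = −d_i/d_o = −(28.21)/(46.1) = -0.612.
The image is real, inverted and reduced, on the far side of the lens.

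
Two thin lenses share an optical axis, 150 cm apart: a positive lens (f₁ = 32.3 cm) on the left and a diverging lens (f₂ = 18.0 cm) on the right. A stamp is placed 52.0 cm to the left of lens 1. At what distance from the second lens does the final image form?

Lens 1: 1/d_i1 = 1/f₁ − 1/d_o1 = 1/(32.3) − 1/(52.0) = 0.01173, so d_i1 = 85.26 cm.
The intermediate image is 85.26 cm to the right of lens 1, which is 150 − (85.26) = 64.74 cm to the left of lens 2, so d_o2 = +64.74 cm.
Lens 2 is diverging, so f₂ = −18.0 cm.
Lens 2: 1/d_i2 = 1/f₂ − 1/d_o2 = 1/(-18.0) − 1/(64.74) = -0.07100, so d_i2 = -14.1 cm.
The final image is virtual, 14.1 cm to the left of lens 2 (overall magnification ≈ -0.36).

14.1 cm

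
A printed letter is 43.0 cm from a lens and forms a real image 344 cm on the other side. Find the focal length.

f = 38.2 cm (converging)

Real image ⇒ d_i = +344 cm.
1/f = 1/d_o + 1/d_i = 1/(43.0) + 1/(344) = 0.02616, so f = 38.2 cm.
Since f is positive, the lens is converging.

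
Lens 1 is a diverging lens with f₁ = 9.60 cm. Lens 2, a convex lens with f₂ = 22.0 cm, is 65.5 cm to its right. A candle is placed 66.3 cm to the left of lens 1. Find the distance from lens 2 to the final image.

Lens 1 is diverging, so f₁ = −9.60 cm.
Lens 1: 1/d_i1 = 1/f₁ − 1/d_o1 = 1/(-9.60) − 1/(66.3) = -0.1192, so d_i1 = -8.386 cm.
The intermediate image is 8.386 cm to the left of lens 1 (virtual), which is 65.5 − (-8.386) = 73.89 cm to the left of lens 2, so d_o2 = +73.89 cm.
Lens 2: 1/d_i2 = 1/f₂ − 1/d_o2 = 1/(22.0) − 1/(73.89) = 0.03192, so d_i2 = 31.3 cm.
The final image is real, 31.3 cm to the right of lens 2 (overall magnification ≈ -0.054).

31.3 cm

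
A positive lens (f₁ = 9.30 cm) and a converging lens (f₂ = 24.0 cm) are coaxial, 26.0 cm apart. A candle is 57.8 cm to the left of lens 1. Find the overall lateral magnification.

Lens 1: 1/d_i1 = 1/(9.30) − 1/(57.8) = 0.09023, so d_i1 = 11.08 cm; m₁ = −d_i1/d_o1 = -0.1917.
d_o2 = 26.0 − (11.08) = 14.92 cm.
Lens 2: 1/d_i2 = 1/(24.0) − 1/(14.92) = -0.02536, so d_i2 = -39.44 cm; m₂ = −d_i2/d_o2 = +2.643.
m = m₁·m₂ = (-0.1917)(+2.643) = -0.507.

m = -0.507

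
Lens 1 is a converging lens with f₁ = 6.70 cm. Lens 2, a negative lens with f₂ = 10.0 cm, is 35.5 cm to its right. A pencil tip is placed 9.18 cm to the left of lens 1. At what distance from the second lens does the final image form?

5.17 cm

Lens 1: 1/d_i1 = 1/f₁ − 1/d_o1 = 1/(6.70) − 1/(9.18) = 0.04032, so d_i1 = 24.80 cm.
The intermediate image is 24.80 cm to the right of lens 1, which is 35.5 − (24.80) = 10.70 cm to the left of lens 2, so d_o2 = +10.70 cm.
Lens 2 is diverging, so f₂ = −10.0 cm.
Lens 2: 1/d_i2 = 1/f₂ − 1/d_o2 = 1/(-10.0) − 1/(10.70) = -0.1935, so d_i2 = -5.17 cm.
The final image is virtual, 5.17 cm to the left of lens 2 (overall magnification ≈ -1.3).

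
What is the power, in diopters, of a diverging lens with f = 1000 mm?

For a diverging lens, f = −1000 mm.
f = -100 cm = -1.00 m.
P = 1/f = 1/(-1.00 m) = -1.00 D.

P = -1.00 D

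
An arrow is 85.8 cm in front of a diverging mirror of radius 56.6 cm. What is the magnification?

f = R/2 = 56.6/2 = 28.30 cm; for a diverging mirror, f = -28.30 cm.
1/d_i = 1/f − 1/d_o = 1/(-28.30) − 1/(85.8) = -0.04699, so d_i = -21.28 cm.
m = −d_i/d_o = −(-21.28)/(85.8) = +0.248.
The image is virtual, upright and reduced, behind the mirror.

m = +0.248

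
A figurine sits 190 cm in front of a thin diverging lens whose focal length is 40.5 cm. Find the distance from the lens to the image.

33.4 cm

For a diverging lens, f = -40.5 cm.
Thin-lens equation: 1/q = 1/f − 1/p = 1/(-40.50) − 1/(190) = -0.02469 − 0.005263 = -0.02995, so q = -33.4 cm.
The image is virtual, upright and reduced, on the same side as the object.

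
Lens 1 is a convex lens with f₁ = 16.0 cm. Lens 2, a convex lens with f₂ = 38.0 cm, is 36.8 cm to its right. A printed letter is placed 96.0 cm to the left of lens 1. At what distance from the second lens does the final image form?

32.8 cm

Lens 1: 1/d_i1 = 1/f₁ − 1/d_o1 = 1/(16.0) − 1/(96.0) = 0.05208, so d_i1 = 19.20 cm.
The intermediate image is 19.20 cm to the right of lens 1, which is 36.8 − (19.20) = 17.60 cm to the left of lens 2, so d_o2 = +17.60 cm.
Lens 2: 1/d_i2 = 1/f₂ − 1/d_o2 = 1/(38.0) − 1/(17.60) = -0.03050, so d_i2 = -32.8 cm.
The final image is virtual, 32.8 cm to the left of lens 2 (overall magnification ≈ -0.37).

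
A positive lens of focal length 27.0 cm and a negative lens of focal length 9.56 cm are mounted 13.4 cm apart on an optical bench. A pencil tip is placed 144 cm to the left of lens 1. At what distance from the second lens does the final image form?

18.5 cm

Lens 1: 1/d_i1 = 1/f₁ − 1/d_o1 = 1/(27.0) − 1/(144) = 0.03009, so d_i1 = 33.23 cm.
The intermediate image is 33.23 cm to the right of lens 1, which lies 19.83 cm to the right of lens 2 — a virtual object — so d_o2 = −19.83 cm.
Lens 2 is diverging, so f₂ = −9.56 cm.
Lens 2: 1/d_i2 = 1/f₂ − 1/d_o2 = 1/(-9.56) − 1/(-19.83) = -0.05417, so d_i2 = -18.5 cm.
The final image is virtual, 18.5 cm to the left of lens 2 (overall magnification ≈ 0.21).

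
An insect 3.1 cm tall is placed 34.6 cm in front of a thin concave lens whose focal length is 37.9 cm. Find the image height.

1.62 cm

For a concave lens, f = -37.9 cm.
1/d_i = 1/f − 1/d_o = 1/(-37.90) − 1/(34.6) = -0.05529, so d_i = -18.09 cm.
m = −d_i/d_o = +0.5228.
|h_i| = |m|·h_o = 0.5228 × 3.1 = 1.62 cm. The image is virtual, upright and reduced, on the same side as the object.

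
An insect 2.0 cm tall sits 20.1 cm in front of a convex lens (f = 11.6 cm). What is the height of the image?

2.73 cm

1/d_i = 1/f − 1/d_o = 1/(11.60) − 1/(20.1) = 0.03646, so d_i = 27.43 cm.
m = −d_i/d_o = -1.365.
|h_i| = |m|·h_o = 1.365 × 2.0 = 2.73 cm. The image is real, inverted and enlarged, on the far side of the lens.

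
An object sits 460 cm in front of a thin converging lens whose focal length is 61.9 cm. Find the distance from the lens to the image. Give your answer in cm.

71.5 cm

Lens equation: 1/q = 1/f − 1/p = 1/(61.90) − 1/(460) = 0.01616 − 0.002174 = 0.01398, so q = 71.5 cm.
The image is real, inverted and reduced, on the far side of the lens.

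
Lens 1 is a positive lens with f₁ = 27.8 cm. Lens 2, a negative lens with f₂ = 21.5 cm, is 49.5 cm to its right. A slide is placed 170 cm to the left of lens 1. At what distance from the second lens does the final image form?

Lens 1: 1/d_i1 = 1/f₁ − 1/d_o1 = 1/(27.8) − 1/(170) = 0.03009, so d_i1 = 33.23 cm.
The intermediate image is 33.23 cm to the right of lens 1, which is 49.5 − (33.23) = 16.27 cm to the left of lens 2, so d_o2 = +16.27 cm.
Lens 2 is diverging, so f₂ = −21.5 cm.
Lens 2: 1/d_i2 = 1/f₂ − 1/d_o2 = 1/(-21.5) − 1/(16.27) = -0.1080, so d_i2 = -9.26 cm.
The final image is virtual, 9.26 cm to the left of lens 2 (overall magnification ≈ -0.11).

9.26 cm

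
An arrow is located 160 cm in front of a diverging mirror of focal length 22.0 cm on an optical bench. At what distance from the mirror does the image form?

19.3 cm

For a diverging mirror, f = -22.0 cm.
Mirror equation: 1/q = 1/f − 1/p = 1/(-22.00) − 1/(160) = -0.04545 − 0.006250 = -0.05170, so q = -19.3 cm.
The image is virtual, upright and reduced, behind the mirror.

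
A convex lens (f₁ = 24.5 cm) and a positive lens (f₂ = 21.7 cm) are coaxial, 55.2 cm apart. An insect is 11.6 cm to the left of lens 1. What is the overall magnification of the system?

Lens 1: 1/d_i1 = 1/(24.5) − 1/(11.6) = -0.04539, so d_i1 = -22.03 cm; m₁ = −d_i1/d_o1 = +1.899.
d_o2 = 55.2 − (-22.03) = 77.23 cm.
Lens 2: 1/d_i2 = 1/(21.7) − 1/(77.23) = 0.03313, so d_i2 = 30.18 cm; m₂ = −d_i2/d_o2 = -0.3908.
m = m₁·m₂ = (+1.899)(-0.3908) = -0.742.

m = -0.742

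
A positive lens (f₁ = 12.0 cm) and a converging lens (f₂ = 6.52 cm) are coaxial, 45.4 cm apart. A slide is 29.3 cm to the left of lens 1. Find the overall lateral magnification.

m = +0.244

Lens 1: 1/d_i1 = 1/(12.0) − 1/(29.3) = 0.04920, so d_i1 = 20.32 cm; m₁ = −d_i1/d_o1 = -0.6935.
d_o2 = 45.4 − (20.32) = 25.08 cm.
Lens 2: 1/d_i2 = 1/(6.52) − 1/(25.08) = 0.1135, so d_i2 = 8.810 cm; m₂ = −d_i2/d_o2 = -0.3513.
m = m₁·m₂ = (-0.6935)(-0.3513) = +0.244.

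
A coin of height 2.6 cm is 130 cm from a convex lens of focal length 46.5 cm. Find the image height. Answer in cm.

1.45 cm

1/d_i = 1/f − 1/d_o = 1/(46.50) − 1/(130) = 0.01381, so d_i = 72.40 cm.
m = −d_i/d_o = -0.5569.
|h_i| = |m|·h_o = 0.5569 × 2.6 = 1.45 cm. The image is real, inverted and reduced, on the far side of the lens.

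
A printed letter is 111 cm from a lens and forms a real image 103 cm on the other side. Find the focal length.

Real image ⇒ d_i = +103 cm.
1/f = 1/d_o + 1/d_i = 1/(111) + 1/(103) = 0.01872, so f = 53.4 cm.
Since f is positive, the lens is converging.

f = 53.4 cm (converging)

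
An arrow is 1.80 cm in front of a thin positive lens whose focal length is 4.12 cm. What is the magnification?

1/d_i = 1/f − 1/d_o = 1/(4.120) − 1/(1.80) = -0.3128, so d_i = -3.197 cm.
m = −d_i/d_o = −(-3.197)/(1.80) = +1.78.
The image is virtual, upright and enlarged, on the same side as the object.

m = +1.78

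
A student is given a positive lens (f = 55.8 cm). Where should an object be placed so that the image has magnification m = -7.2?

m = −d_i/d_o ⇒ d_i = −m·d_o.
1/f = 1/d_o + 1/d_i = 1/d_o − 1/(m·d_o) = (1 − 1/m)/d_o, so d_o = f(1 − 1/m) = (55.80)(1 − 1/(-7.2)) = 63.5 cm.

63.5 cm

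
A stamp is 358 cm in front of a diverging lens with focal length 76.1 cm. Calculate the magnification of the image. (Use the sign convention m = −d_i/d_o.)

For a diverging lens, f = -76.1 cm.
1/d_i = 1/f − 1/d_o = 1/(-76.10) − 1/(358) = -0.01593, so d_i = -62.76 cm.
m = −d_i/d_o = −(-62.76)/(358) = +0.175.
The image is virtual, upright and reduced, on the same side as the object.

m = +0.175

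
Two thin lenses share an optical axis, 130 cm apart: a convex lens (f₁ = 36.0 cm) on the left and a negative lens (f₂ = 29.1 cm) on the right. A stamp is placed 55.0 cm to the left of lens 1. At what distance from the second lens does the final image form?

13.7 cm

Lens 1: 1/d_i1 = 1/f₁ − 1/d_o1 = 1/(36.0) − 1/(55.0) = 0.009596, so d_i1 = 104.2 cm.
The intermediate image is 104.2 cm to the right of lens 1, which is 130 − (104.2) = 25.80 cm to the left of lens 2, so d_o2 = +25.80 cm.
Lens 2 is diverging, so f₂ = −29.1 cm.
Lens 2: 1/d_i2 = 1/f₂ − 1/d_o2 = 1/(-29.1) − 1/(25.80) = -0.07312, so d_i2 = -13.7 cm.
The final image is virtual, 13.7 cm to the left of lens 2 (overall magnification ≈ -1.0).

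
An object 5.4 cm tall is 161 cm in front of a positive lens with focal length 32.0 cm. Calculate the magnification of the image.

1/d_i = 1/f − 1/d_o = 1/(32.00) − 1/(161) = 0.02504, so d_i = 39.94 cm.
m = −d_i/d_o = −(39.94)/(161) = -0.248.
The image is real, inverted and reduced, on the far side of the lens.

m = -0.248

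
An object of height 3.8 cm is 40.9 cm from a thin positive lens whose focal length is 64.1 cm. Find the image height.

1/d_i = 1/f − 1/d_o = 1/(64.10) − 1/(40.9) = -0.008849, so d_i = -113.0 cm.
m = −d_i/d_o = +2.763.
|h_i| = |m|·h_o = 2.763 × 3.8 = 10.5 cm. The image is virtual, upright and enlarged, on the same side as the object.

10.5 cm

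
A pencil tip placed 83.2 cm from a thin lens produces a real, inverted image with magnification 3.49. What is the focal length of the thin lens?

f = 64.7 cm (converging)

m = −d_i/d_o ⇒ d_i = −m·d_o = −(-3.49)·(83.2) = 290.4 cm.
1/f = 1/d_o + 1/d_i = 1/(83.2) + 1/(290.4) = 0.01546, so f = 64.7 cm.
Since f is positive, the thin lens is converging.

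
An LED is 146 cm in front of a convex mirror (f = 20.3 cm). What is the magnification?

For a convex mirror, f = -20.3 cm.
1/d_i = 1/f − 1/d_o = 1/(-20.30) − 1/(146) = -0.05611, so d_i = -17.82 cm.
m = −d_i/d_o = −(-17.82)/(146) = +0.122.
The image is virtual, upright and reduced, behind the mirror.

m = +0.122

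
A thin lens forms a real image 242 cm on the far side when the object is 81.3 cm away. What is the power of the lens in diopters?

P = +1.64 D

d_i = +242 cm.
1/f = 1/d_o + 1/d_i = 1/(81.3) + 1/(242) = 0.01643 cm⁻¹.
f = 60.86 cm = 0.6086 m, so P = 1/f = +1.64 D.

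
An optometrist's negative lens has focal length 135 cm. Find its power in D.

For a negative lens, f = −135 cm.
f = -135 cm = -1.35 m.
P = 1/f = 1/(-1.35 m) = -0.741 D.

P = -0.741 D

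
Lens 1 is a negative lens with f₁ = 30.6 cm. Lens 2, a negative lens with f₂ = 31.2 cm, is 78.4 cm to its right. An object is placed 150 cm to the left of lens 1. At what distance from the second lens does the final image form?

24.0 cm

Lens 1 is diverging, so f₁ = −30.6 cm.
Lens 1: 1/d_i1 = 1/f₁ − 1/d_o1 = 1/(-30.6) − 1/(150) = -0.03935, so d_i1 = -25.42 cm.
The intermediate image is 25.42 cm to the left of lens 1 (virtual), which is 78.4 − (-25.42) = 103.8 cm to the left of lens 2, so d_o2 = +103.8 cm.
Lens 2 is diverging, so f₂ = −31.2 cm.
Lens 2: 1/d_i2 = 1/f₂ − 1/d_o2 = 1/(-31.2) − 1/(103.8) = -0.04169, so d_i2 = -24.0 cm.
The final image is virtual, 24.0 cm to the left of lens 2 (overall magnification ≈ 0.039).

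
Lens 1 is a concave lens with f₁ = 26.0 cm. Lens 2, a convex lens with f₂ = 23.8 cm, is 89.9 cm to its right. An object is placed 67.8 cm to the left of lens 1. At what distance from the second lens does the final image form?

Lens 1 is diverging, so f₁ = −26.0 cm.
Lens 1: 1/d_i1 = 1/f₁ − 1/d_o1 = 1/(-26.0) − 1/(67.8) = -0.05321, so d_i1 = -18.79 cm.
The intermediate image is 18.79 cm to the left of lens 1 (virtual), which is 89.9 − (-18.79) = 108.7 cm to the left of lens 2, so d_o2 = +108.7 cm.
Lens 2: 1/d_i2 = 1/f₂ − 1/d_o2 = 1/(23.8) − 1/(108.7) = 0.03282, so d_i2 = 30.5 cm.
The final image is real, 30.5 cm to the right of lens 2 (overall magnification ≈ -0.078).

30.5 cm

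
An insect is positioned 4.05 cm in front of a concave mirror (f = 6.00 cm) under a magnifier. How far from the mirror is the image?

12.5 cm

Mirror equation: 1/v = 1/f − 1/u = 1/(6.000) − 1/(4.05) = 0.1667 − 0.2469 = -0.08025, so v = -12.5 cm.
The image is virtual, upright and enlarged, behind the mirror.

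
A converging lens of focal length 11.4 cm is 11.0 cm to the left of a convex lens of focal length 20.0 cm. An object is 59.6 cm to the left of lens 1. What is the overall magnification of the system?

m = -0.205

Lens 1: 1/d_i1 = 1/(11.4) − 1/(59.6) = 0.07094, so d_i1 = 14.10 cm; m₁ = −d_i1/d_o1 = -0.2366.
d_o2 = 11.0 − (14.10) = -3.100 cm (virtual object).
Lens 2: 1/d_i2 = 1/(20.0) − 1/(-3.100) = 0.3726, so d_i2 = 2.684 cm; m₂ = −d_i2/d_o2 = +0.8658.
m = m₁·m₂ = (-0.2366)(+0.8658) = -0.205.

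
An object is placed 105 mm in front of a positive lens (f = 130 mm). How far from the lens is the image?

546 mm

Thin-lens equation: 1/d_i = 1/f − 1/d_o = 1/(130.0) − 1/(105) = 0.007692 − 0.009524 = -0.001832, so d_i = -546 mm.
The image is virtual, upright and enlarged, on the same side as the object.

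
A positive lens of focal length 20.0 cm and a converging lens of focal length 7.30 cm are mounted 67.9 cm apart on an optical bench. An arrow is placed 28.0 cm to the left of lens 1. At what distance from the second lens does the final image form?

1.63 cm

Lens 1: 1/d_i1 = 1/f₁ − 1/d_o1 = 1/(20.0) − 1/(28.0) = 0.01429, so d_i1 = 70.00 cm.
The intermediate image is 70.00 cm to the right of lens 1, which lies 2.100 cm to the right of lens 2 — a virtual object — so d_o2 = −2.100 cm.
Lens 2: 1/d_i2 = 1/f₂ − 1/d_o2 = 1/(7.30) − 1/(-2.100) = 0.6132, so d_i2 = 1.63 cm.
The final image is real, 1.63 cm to the right of lens 2 (overall magnification ≈ -1.9).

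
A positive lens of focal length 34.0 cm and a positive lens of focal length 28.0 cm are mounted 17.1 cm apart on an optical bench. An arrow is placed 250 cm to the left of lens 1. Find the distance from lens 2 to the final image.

12.4 cm

Lens 1: 1/d_i1 = 1/f₁ − 1/d_o1 = 1/(34.0) − 1/(250) = 0.02541, so d_i1 = 39.35 cm.
The intermediate image is 39.35 cm to the right of lens 1, which lies 22.25 cm to the right of lens 2 — a virtual object — so d_o2 = −22.25 cm.
Lens 2: 1/d_i2 = 1/f₂ − 1/d_o2 = 1/(28.0) − 1/(-22.25) = 0.08066, so d_i2 = 12.4 cm.
The final image is real, 12.4 cm to the right of lens 2 (overall magnification ≈ -0.088).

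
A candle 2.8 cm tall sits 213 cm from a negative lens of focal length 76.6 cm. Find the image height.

For a negative lens, f = -76.6 cm.
1/d_i = 1/f − 1/d_o = 1/(-76.60) − 1/(213) = -0.01775, so d_i = -56.34 cm.
m = −d_i/d_o = +0.2645.
|h_i| = |m|·h_o = 0.2645 × 2.8 = 0.741 cm. The image is virtual, upright and reduced, on the same side as the object.

0.741 cm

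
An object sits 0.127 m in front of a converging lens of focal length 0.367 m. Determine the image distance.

Lens equation: 1/q = 1/f − 1/p = 1/(0.3670) − 1/(0.127) = 2.725 − 7.874 = -5.149, so q = -0.194 m.
The image is virtual, upright and enlarged, on the same side as the object.

0.194 m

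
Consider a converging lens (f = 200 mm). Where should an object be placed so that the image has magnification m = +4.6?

157 mm

m = −d_i/d_o ⇒ d_i = −m·d_o.
1/f = 1/d_o + 1/d_i = 1/d_o − 1/(m·d_o) = (1 − 1/m)/d_o, so d_o = f(1 − 1/m) = (200.0)(1 − 1/(+4.6)) = 157 mm.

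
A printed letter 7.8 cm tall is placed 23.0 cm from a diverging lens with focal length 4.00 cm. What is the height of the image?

For a diverging lens, f = -4.00 cm.
1/d_i = 1/f − 1/d_o = 1/(-4.000) − 1/(23.0) = -0.2935, so d_i = -3.407 cm.
m = −d_i/d_o = +0.1481.
|h_i| = |m|·h_o = 0.1481 × 7.8 = 1.16 cm. The image is virtual, upright and reduced, on the same side as the object.

1.16 cm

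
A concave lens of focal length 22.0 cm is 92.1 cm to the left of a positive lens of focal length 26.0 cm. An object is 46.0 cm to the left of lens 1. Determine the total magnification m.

f₁ = −22.0 cm (diverging).
Lens 1: 1/d_i1 = 1/(-22.0) − 1/(46.0) = -0.06719, so d_i1 = -14.88 cm; m₁ = −d_i1/d_o1 = +0.3235.
d_o2 = 92.1 − (-14.88) = 107.0 cm.
Lens 2: 1/d_i2 = 1/(26.0) − 1/(107.0) = 0.02912, so d_i2 = 34.35 cm; m₂ = −d_i2/d_o2 = -0.3210.
m = m₁·m₂ = (+0.3235)(-0.3210) = -0.104.

m = -0.104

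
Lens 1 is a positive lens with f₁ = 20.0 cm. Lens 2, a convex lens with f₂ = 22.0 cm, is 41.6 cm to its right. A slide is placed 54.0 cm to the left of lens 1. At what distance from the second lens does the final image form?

Lens 1: 1/d_i1 = 1/f₁ − 1/d_o1 = 1/(20.0) − 1/(54.0) = 0.03148, so d_i1 = 31.76 cm.
The intermediate image is 31.76 cm to the right of lens 1, which is 41.6 − (31.76) = 9.840 cm to the left of lens 2, so d_o2 = +9.840 cm.
Lens 2: 1/d_i2 = 1/f₂ − 1/d_o2 = 1/(22.0) − 1/(9.840) = -0.05617, so d_i2 = -17.8 cm.
The final image is virtual, 17.8 cm to the left of lens 2 (overall magnification ≈ -1.1).

17.8 cm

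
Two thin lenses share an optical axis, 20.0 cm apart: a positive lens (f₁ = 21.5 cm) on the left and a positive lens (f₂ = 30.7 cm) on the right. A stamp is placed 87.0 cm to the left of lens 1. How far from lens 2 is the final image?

Lens 1: 1/d_i1 = 1/f₁ − 1/d_o1 = 1/(21.5) − 1/(87.0) = 0.03502, so d_i1 = 28.56 cm.
The intermediate image is 28.56 cm to the right of lens 1, which lies 8.560 cm to the right of lens 2 — a virtual object — so d_o2 = −8.560 cm.
Lens 2: 1/d_i2 = 1/f₂ − 1/d_o2 = 1/(30.7) − 1/(-8.560) = 0.1494, so d_i2 = 6.69 cm.
The final image is real, 6.69 cm to the right of lens 2 (overall magnification ≈ -0.26).

6.69 cm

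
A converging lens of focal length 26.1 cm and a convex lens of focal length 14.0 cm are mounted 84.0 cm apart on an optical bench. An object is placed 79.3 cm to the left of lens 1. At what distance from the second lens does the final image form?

20.3 cm

Lens 1: 1/d_i1 = 1/f₁ − 1/d_o1 = 1/(26.1) − 1/(79.3) = 0.02570, so d_i1 = 38.90 cm.
The intermediate image is 38.90 cm to the right of lens 1, which is 84.0 − (38.90) = 45.10 cm to the left of lens 2, so d_o2 = +45.10 cm.
Lens 2: 1/d_i2 = 1/f₂ − 1/d_o2 = 1/(14.0) − 1/(45.10) = 0.04926, so d_i2 = 20.3 cm.
The final image is real, 20.3 cm to the right of lens 2 (overall magnification ≈ 0.22).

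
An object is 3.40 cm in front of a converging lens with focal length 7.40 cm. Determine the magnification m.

m = +1.85

1/d_i = 1/f − 1/d_o = 1/(7.400) − 1/(3.40) = -0.1590, so d_i = -6.290 cm.
m = −d_i/d_o = −(-6.290)/(3.40) = +1.85.
The image is virtual, upright and enlarged, on the same side as the object.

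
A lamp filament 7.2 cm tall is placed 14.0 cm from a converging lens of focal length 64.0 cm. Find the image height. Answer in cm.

1/d_i = 1/f − 1/d_o = 1/(64.00) − 1/(14.0) = -0.05580, so d_i = -17.92 cm.
m = −d_i/d_o = +1.280.
|h_i| = |m|·h_o = 1.280 × 7.2 = 9.22 cm. The image is virtual, upright and enlarged, on the same side as the object.

9.22 cm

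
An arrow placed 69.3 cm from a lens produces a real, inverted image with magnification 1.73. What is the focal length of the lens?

m = −d_i/d_o ⇒ d_i = −m·d_o = −(-1.73)·(69.3) = 119.9 cm.
1/f = 1/d_o + 1/d_i = 1/(69.3) + 1/(119.9) = 0.02277, so f = 43.9 cm.
Since f is positive, the lens is converging.

f = 43.9 cm (converging)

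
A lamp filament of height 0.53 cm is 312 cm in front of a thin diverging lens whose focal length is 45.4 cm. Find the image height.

0.0673 cm

For a diverging lens, f = -45.4 cm.
1/d_i = 1/f − 1/d_o = 1/(-45.40) − 1/(312) = -0.02523, so d_i = -39.63 cm.
m = −d_i/d_o = +0.1270.
|h_i| = |m|·h_o = 0.1270 × 0.53 = 0.0673 cm. The image is virtual, upright and reduced, on the same side as the object.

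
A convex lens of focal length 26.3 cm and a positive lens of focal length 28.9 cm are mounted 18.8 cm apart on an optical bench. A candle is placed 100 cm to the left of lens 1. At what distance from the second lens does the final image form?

Lens 1: 1/d_i1 = 1/f₁ − 1/d_o1 = 1/(26.3) − 1/(100) = 0.02802, so d_i1 = 35.69 cm.
The intermediate image is 35.69 cm to the right of lens 1, which lies 16.89 cm to the right of lens 2 — a virtual object — so d_o2 = −16.89 cm.
Lens 2: 1/d_i2 = 1/f₂ − 1/d_o2 = 1/(28.9) − 1/(-16.89) = 0.09381, so d_i2 = 10.7 cm.
The final image is real, 10.7 cm to the right of lens 2 (overall magnification ≈ -0.23).

10.7 cm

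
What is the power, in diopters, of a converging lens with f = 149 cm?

f = 149 cm = 1.49 m.
P = 1/f = 1/(1.49 m) = +0.671 D.

P = +0.671 D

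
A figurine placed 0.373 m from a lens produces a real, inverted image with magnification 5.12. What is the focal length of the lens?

f = 0.312 m (converging)

m = −d_i/d_o ⇒ d_i = −m·d_o = −(-5.12)·(0.373) = 1.910 m.
1/f = 1/d_o + 1/d_i = 1/(0.373) + 1/(1.910) = 3.205, so f = 0.312 m.
Since f is positive, the lens is converging.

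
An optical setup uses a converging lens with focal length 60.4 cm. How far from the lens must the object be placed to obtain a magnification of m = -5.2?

m = −d_i/d_o ⇒ d_i = −m·d_o.
1/f = 1/d_o + 1/d_i = 1/d_o − 1/(m·d_o) = (1 − 1/m)/d_o, so d_o = f(1 − 1/m) = (60.40)(1 − 1/(-5.2)) = 72.0 cm.

72.0 cm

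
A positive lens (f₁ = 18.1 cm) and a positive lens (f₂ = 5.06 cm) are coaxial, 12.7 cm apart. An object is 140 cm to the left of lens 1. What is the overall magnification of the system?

m = -0.0571

Lens 1: 1/d_i1 = 1/(18.1) − 1/(140) = 0.04811, so d_i1 = 20.79 cm; m₁ = −d_i1/d_o1 = -0.1485.
d_o2 = 12.7 − (20.79) = -8.090 cm (virtual object).
Lens 2: 1/d_i2 = 1/(5.06) − 1/(-8.090) = 0.3212, so d_i2 = 3.113 cm; m₂ = −d_i2/d_o2 = +0.3848.
m = m₁·m₂ = (-0.1485)(+0.3848) = -0.0571.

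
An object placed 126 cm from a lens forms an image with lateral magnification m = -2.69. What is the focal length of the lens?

f = 91.9 cm (converging)

m = −d_i/d_o ⇒ d_i = −m·d_o = −(-2.69)·(126) = 338.9 cm.
1/f = 1/d_o + 1/d_i = 1/(126) + 1/(338.9) = 0.01089, so f = 91.9 cm.
Since f is positive, the lens is converging.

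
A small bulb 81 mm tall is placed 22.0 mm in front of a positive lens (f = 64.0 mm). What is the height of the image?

1/d_i = 1/f − 1/d_o = 1/(64.00) − 1/(22.0) = -0.02983, so d_i = -33.52 mm.
m = −d_i/d_o = +1.524.
|h_i| = |m|·h_o = 1.524 × 81 = 123 mm. The image is virtual, upright and enlarged, on the same side as the object.

123 mm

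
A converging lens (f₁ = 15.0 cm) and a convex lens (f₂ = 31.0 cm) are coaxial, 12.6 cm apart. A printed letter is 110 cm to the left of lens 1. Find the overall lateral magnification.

m = -0.137

Lens 1: 1/d_i1 = 1/(15.0) − 1/(110) = 0.05758, so d_i1 = 17.37 cm; m₁ = −d_i1/d_o1 = -0.1579.
d_o2 = 12.6 − (17.37) = -4.770 cm (virtual object).
Lens 2: 1/d_i2 = 1/(31.0) − 1/(-4.770) = 0.2419, so d_i2 = 4.134 cm; m₂ = −d_i2/d_o2 = +0.8666.
m = m₁·m₂ = (-0.1579)(+0.8666) = -0.137.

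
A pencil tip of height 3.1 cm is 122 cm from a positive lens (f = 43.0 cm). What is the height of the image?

1/d_i = 1/f − 1/d_o = 1/(43.00) − 1/(122) = 0.01506, so d_i = 66.41 cm.
m = −d_i/d_o = -0.5443.
|h_i| = |m|·h_o = 0.5443 × 3.1 = 1.69 cm. The image is real, inverted and reduced, on the far side of the lens.

1.69 cm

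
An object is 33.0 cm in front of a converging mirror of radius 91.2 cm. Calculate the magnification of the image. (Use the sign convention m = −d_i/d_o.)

f = R/2 = 91.2/2 = 45.60 cm.
1/d_i = 1/f − 1/d_o = 1/(45.60) − 1/(33.0) = -0.008373, so d_i = -119.4 cm.
m = −d_i/d_o = −(-119.4)/(33.0) = +3.62.
The image is virtual, upright and enlarged, behind the mirror.

m = +3.62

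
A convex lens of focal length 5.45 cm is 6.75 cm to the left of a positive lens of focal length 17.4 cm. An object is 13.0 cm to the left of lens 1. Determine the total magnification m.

Lens 1: 1/d_i1 = 1/(5.45) − 1/(13.0) = 0.1066, so d_i1 = 9.384 cm; m₁ = −d_i1/d_o1 = -0.7218.
d_o2 = 6.75 − (9.384) = -2.634 cm (virtual object).
Lens 2: 1/d_i2 = 1/(17.4) − 1/(-2.634) = 0.4371, so d_i2 = 2.288 cm; m₂ = −d_i2/d_o2 = +0.8685.
m = m₁·m₂ = (-0.7218)(+0.8685) = -0.627.

m = -0.627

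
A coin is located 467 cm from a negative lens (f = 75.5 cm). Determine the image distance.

For a negative lens, f = -75.5 cm.
Lens equation: 1/d_i = 1/f − 1/d_o = 1/(-75.50) − 1/(467) = -0.01325 − 0.002141 = -0.01539, so d_i = -65.0 cm.
The image is virtual, upright and reduced, on the same side as the object.

65.0 cm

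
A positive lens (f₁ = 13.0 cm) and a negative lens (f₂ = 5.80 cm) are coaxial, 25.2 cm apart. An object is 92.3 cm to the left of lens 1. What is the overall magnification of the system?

Lens 1: 1/d_i1 = 1/(13.0) − 1/(92.3) = 0.06609, so d_i1 = 15.13 cm; m₁ = −d_i1/d_o1 = -0.1639.
d_o2 = 25.2 − (15.13) = 10.07 cm.
f₂ = −5.80 cm (diverging).
Lens 2: 1/d_i2 = 1/(-5.80) − 1/(10.07) = -0.2717, so d_i2 = -3.680 cm; m₂ = −d_i2/d_o2 = +0.3655.
m = m₁·m₂ = (-0.1639)(+0.3655) = -0.0599.

m = -0.0599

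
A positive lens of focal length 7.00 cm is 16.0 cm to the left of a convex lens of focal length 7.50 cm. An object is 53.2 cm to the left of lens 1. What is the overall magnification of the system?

Lens 1: 1/d_i1 = 1/(7.00) − 1/(53.2) = 0.1241, so d_i1 = 8.061 cm; m₁ = −d_i1/d_o1 = -0.1515.
d_o2 = 16.0 − (8.061) = 7.939 cm.
Lens 2: 1/d_i2 = 1/(7.50) − 1/(7.939) = 0.007373, so d_i2 = 135.6 cm; m₂ = −d_i2/d_o2 = -17.08.
m = m₁·m₂ = (-0.1515)(-17.08) = +2.59.

m = +2.59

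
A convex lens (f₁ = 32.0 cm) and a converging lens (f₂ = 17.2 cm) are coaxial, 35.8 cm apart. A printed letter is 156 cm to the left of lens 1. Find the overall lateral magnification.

Lens 1: 1/d_i1 = 1/(32.0) − 1/(156) = 0.02484, so d_i1 = 40.26 cm; m₁ = −d_i1/d_o1 = -0.2581.
d_o2 = 35.8 − (40.26) = -4.460 cm (virtual object).
Lens 2: 1/d_i2 = 1/(17.2) − 1/(-4.460) = 0.2824, so d_i2 = 3.542 cm; m₂ = −d_i2/d_o2 = +0.7941.
m = m₁·m₂ = (-0.2581)(+0.7941) = -0.205.

m = -0.205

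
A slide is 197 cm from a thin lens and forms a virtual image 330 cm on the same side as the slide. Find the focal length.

f = 489 cm (converging)

Virtual image ⇒ d_i = −330 cm.
1/f = 1/d_o + 1/d_i = 1/(197) + 1/(-330) = 0.002046, so f = 489 cm.
Since f is positive, the thin lens is converging.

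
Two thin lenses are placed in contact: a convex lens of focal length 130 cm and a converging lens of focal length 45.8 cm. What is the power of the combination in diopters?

P₁ = 1/f₁ = 1/(1.30 m) = +0.7692 D; P₂ = 1/f₂ = 1/(0.458 m) = +2.183 D.
For thin lenses in contact, P = P₁ + P₂ = (+0.7692) + (+2.183) = +2.95 D.

P = +2.95 D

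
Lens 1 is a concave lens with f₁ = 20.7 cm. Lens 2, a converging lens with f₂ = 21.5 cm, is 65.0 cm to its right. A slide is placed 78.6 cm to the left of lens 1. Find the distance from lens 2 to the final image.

29.2 cm

Lens 1 is diverging, so f₁ = −20.7 cm.
Lens 1: 1/d_i1 = 1/f₁ − 1/d_o1 = 1/(-20.7) − 1/(78.6) = -0.06103, so d_i1 = -16.38 cm.
The intermediate image is 16.38 cm to the left of lens 1 (virtual), which is 65.0 − (-16.38) = 81.38 cm to the left of lens 2, so d_o2 = +81.38 cm.
Lens 2: 1/d_i2 = 1/f₂ − 1/d_o2 = 1/(21.5) − 1/(81.38) = 0.03422, so d_i2 = 29.2 cm.
The final image is real, 29.2 cm to the right of lens 2 (overall magnification ≈ -0.075).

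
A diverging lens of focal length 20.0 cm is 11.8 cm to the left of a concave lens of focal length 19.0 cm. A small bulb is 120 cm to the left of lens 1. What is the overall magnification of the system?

m = +0.0566

f₁ = −20.0 cm (diverging).
Lens 1: 1/d_i1 = 1/(-20.0) − 1/(120) = -0.05833, so d_i1 = -17.14 cm; m₁ = −d_i1/d_o1 = +0.1428.
d_o2 = 11.8 − (-17.14) = 28.94 cm.
f₂ = −19.0 cm (diverging).
Lens 2: 1/d_i2 = 1/(-19.0) − 1/(28.94) = -0.08719, so d_i2 = -11.47 cm; m₂ = −d_i2/d_o2 = +0.3963.
m = m₁·m₂ = (+0.1428)(+0.3963) = +0.0566.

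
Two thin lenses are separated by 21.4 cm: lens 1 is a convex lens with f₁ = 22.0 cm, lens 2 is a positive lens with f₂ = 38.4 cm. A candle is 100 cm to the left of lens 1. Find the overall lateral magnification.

m = -0.240

Lens 1: 1/d_i1 = 1/(22.0) − 1/(100) = 0.03545, so d_i1 = 28.21 cm; m₁ = −d_i1/d_o1 = -0.2821.
d_o2 = 21.4 − (28.21) = -6.810 cm (virtual object).
Lens 2: 1/d_i2 = 1/(38.4) − 1/(-6.810) = 0.1729, so d_i2 = 5.784 cm; m₂ = −d_i2/d_o2 = +0.8494.
m = m₁·m₂ = (-0.2821)(+0.8494) = -0.240.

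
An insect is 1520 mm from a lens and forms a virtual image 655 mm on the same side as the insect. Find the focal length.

f = -1150 mm (diverging)

Virtual image ⇒ d_i = −655 mm.
1/f = 1/d_o + 1/d_i = 1/(1520) + 1/(-655) = -0.0008688, so f = -1150 mm.
Since f is negative, the lens is diverging.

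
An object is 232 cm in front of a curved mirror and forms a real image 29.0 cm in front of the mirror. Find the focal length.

Real image ⇒ d_i = +29.0 cm.
1/f = 1/d_o + 1/d_i = 1/(232) + 1/(29.0) = 0.03879, so f = 25.8 cm.
Since f is positive, the curved mirror is concave.

f = 25.8 cm (concave)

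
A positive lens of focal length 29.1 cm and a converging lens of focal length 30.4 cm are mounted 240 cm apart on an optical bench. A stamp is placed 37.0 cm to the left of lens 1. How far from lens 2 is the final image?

43.0 cm

Lens 1: 1/d_i1 = 1/f₁ − 1/d_o1 = 1/(29.1) − 1/(37.0) = 0.007337, so d_i1 = 136.3 cm.
The intermediate image is 136.3 cm to the right of lens 1, which is 240 − (136.3) = 103.7 cm to the left of lens 2, so d_o2 = +103.7 cm.
Lens 2: 1/d_i2 = 1/f₂ − 1/d_o2 = 1/(30.4) − 1/(103.7) = 0.02325, so d_i2 = 43.0 cm.
The final image is real, 43.0 cm to the right of lens 2 (overall magnification ≈ 1.5).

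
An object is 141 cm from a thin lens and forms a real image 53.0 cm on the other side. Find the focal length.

Real image ⇒ d_i = +53.0 cm.
1/f = 1/d_o + 1/d_i = 1/(141) + 1/(53.0) = 0.02596, so f = 38.5 cm.
Since f is positive, the thin lens is converging.

f = 38.5 cm (converging)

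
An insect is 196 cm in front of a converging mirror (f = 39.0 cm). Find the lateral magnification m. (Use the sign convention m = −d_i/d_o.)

1/d_i = 1/f − 1/d_o = 1/(39.00) − 1/(196) = 0.02054, so d_i = 48.69 cm.
m = −d_i/d_o = −(48.69)/(196) = -0.248.
The image is real, inverted and reduced, in front of the mirror.

m = -0.248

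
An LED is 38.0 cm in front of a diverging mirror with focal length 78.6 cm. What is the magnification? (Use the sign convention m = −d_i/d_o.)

m = +0.674

For a diverging mirror, f = -78.6 cm.
1/d_i = 1/f − 1/d_o = 1/(-78.60) − 1/(38.0) = -0.03904, so d_i = -25.62 cm.
m = −d_i/d_o = −(-25.62)/(38.0) = +0.674.
The image is virtual, upright and reduced, behind the mirror.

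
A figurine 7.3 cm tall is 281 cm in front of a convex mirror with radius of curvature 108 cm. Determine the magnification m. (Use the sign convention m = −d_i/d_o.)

m = +0.161

f = R/2 = 108/2 = 54.00 cm; for a convex mirror, f = -54.00 cm.
1/d_i = 1/f − 1/d_o = 1/(-54.00) − 1/(281) = -0.02208, so d_i = -45.30 cm.
m = −d_i/d_o = −(-45.30)/(281) = +0.161.
The image is virtual, upright and reduced, behind the mirror.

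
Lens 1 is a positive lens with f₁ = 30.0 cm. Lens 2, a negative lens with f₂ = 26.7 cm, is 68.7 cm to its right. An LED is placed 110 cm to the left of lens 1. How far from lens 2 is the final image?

13.5 cm

Lens 1: 1/d_i1 = 1/f₁ − 1/d_o1 = 1/(30.0) − 1/(110) = 0.02424, so d_i1 = 41.25 cm.
The intermediate image is 41.25 cm to the right of lens 1, which is 68.7 − (41.25) = 27.45 cm to the left of lens 2, so d_o2 = +27.45 cm.
Lens 2 is diverging, so f₂ = −26.7 cm.
Lens 2: 1/d_i2 = 1/f₂ − 1/d_o2 = 1/(-26.7) − 1/(27.45) = -0.07388, so d_i2 = -13.5 cm.
The final image is virtual, 13.5 cm to the left of lens 2 (overall magnification ≈ -0.18).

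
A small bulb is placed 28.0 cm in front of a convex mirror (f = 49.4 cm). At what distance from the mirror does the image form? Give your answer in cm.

For a convex mirror, f = -49.4 cm.
Mirror equation: 1/s_i = 1/f − 1/s_o = 1/(-49.40) − 1/(28.0) = -0.02024 − 0.03571 = -0.05596, so s_i = -17.9 cm.
The image is virtual, upright and reduced, behind the mirror.

17.9 cm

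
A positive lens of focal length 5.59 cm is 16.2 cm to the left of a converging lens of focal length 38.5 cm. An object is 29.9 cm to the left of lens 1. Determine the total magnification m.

Lens 1: 1/d_i1 = 1/(5.59) − 1/(29.9) = 0.1454, so d_i1 = 6.875 cm; m₁ = −d_i1/d_o1 = -0.2299.
d_o2 = 16.2 − (6.875) = 9.325 cm.
Lens 2: 1/d_i2 = 1/(38.5) − 1/(9.325) = -0.08126, so d_i2 = -12.31 cm; m₂ = −d_i2/d_o2 = +1.320.
m = m₁·m₂ = (-0.2299)(+1.320) = -0.303.

m = -0.303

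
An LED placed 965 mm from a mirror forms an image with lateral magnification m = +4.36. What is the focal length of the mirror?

f = 1250 mm (concave)

m = −d_i/d_o ⇒ d_i = −m·d_o = −(+4.36)·(965) = -4207 mm.
1/f = 1/d_o + 1/d_i = 1/(965) + 1/(-4207) = 0.0007986, so f = 1250 mm.
Since f is positive, the mirror is concave.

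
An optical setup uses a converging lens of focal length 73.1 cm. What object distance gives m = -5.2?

m = −d_i/d_o ⇒ d_i = −m·d_o.
1/f = 1/d_o + 1/d_i = 1/d_o − 1/(m·d_o) = (1 − 1/m)/d_o, so d_o = f(1 − 1/m) = (73.10)(1 − 1/(-5.2)) = 87.2 cm.

87.2 cm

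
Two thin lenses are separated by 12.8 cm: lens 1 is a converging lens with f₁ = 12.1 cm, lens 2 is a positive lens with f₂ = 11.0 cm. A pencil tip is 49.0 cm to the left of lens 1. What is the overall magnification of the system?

m = -0.253

Lens 1: 1/d_i1 = 1/(12.1) − 1/(49.0) = 0.06224, so d_i1 = 16.07 cm; m₁ = −d_i1/d_o1 = -0.3280.
d_o2 = 12.8 − (16.07) = -3.270 cm (virtual object).
Lens 2: 1/d_i2 = 1/(11.0) − 1/(-3.270) = 0.3967, so d_i2 = 2.521 cm; m₂ = −d_i2/d_o2 = +0.7708.
m = m₁·m₂ = (-0.3280)(+0.7708) = -0.253.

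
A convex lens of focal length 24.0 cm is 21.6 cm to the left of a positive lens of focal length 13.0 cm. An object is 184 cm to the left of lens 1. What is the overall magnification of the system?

Lens 1: 1/d_i1 = 1/(24.0) − 1/(184) = 0.03623, so d_i1 = 27.60 cm; m₁ = −d_i1/d_o1 = -0.1500.
d_o2 = 21.6 − (27.60) = -6.000 cm (virtual object).
Lens 2: 1/d_i2 = 1/(13.0) − 1/(-6.000) = 0.2436, so d_i2 = 4.105 cm; m₂ = −d_i2/d_o2 = +0.6842.
m = m₁·m₂ = (-0.1500)(+0.6842) = -0.103.

m = -0.103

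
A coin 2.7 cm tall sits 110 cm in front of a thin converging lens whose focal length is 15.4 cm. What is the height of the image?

1/d_i = 1/f − 1/d_o = 1/(15.40) − 1/(110) = 0.05584, so d_i = 17.91 cm.
m = −d_i/d_o = -0.1628.
|h_i| = |m|·h_o = 0.1628 × 2.7 = 0.440 cm. The image is real, inverted and reduced, on the far side of the lens.

0.440 cm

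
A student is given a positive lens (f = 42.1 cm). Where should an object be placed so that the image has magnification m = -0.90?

88.9 cm

m = −d_i/d_o ⇒ d_i = −m·d_o.
1/f = 1/d_o + 1/d_i = 1/d_o − 1/(m·d_o) = (1 − 1/m)/d_o, so d_o = f(1 − 1/m) = (42.10)(1 − 1/(-0.90)) = 88.9 cm.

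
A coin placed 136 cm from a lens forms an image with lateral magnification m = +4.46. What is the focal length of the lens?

m = −d_i/d_o ⇒ d_i = −m·d_o = −(+4.46)·(136) = -606.6 cm.
1/f = 1/d_o + 1/d_i = 1/(136) + 1/(-606.6) = 0.005704, so f = 175 cm.
Since f is positive, the lens is converging.

f = 175 cm (converging)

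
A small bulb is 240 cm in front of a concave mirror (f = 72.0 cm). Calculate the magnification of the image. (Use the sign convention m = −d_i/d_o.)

m = -0.429

1/d_i = 1/f − 1/d_o = 1/(72.00) − 1/(240) = 0.009722, so d_i = 102.9 cm.
m = −d_i/d_o = −(102.9)/(240) = -0.429.
The image is real, inverted and reduced, in front of the mirror.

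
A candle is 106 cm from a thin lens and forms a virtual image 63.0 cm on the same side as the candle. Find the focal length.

f = -155 cm (diverging)

Virtual image ⇒ d_i = −63.0 cm.
1/f = 1/d_o + 1/d_i = 1/(106) + 1/(-63.0) = -0.006439, so f = -155 cm.
Since f is negative, the thin lens is diverging.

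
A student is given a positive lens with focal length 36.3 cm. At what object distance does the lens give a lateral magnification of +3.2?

25.0 cm

m = −d_i/d_o ⇒ d_i = −m·d_o.
1/f = 1/d_o + 1/d_i = 1/d_o − 1/(m·d_o) = (1 − 1/m)/d_o, so d_o = f(1 − 1/m) = (36.30)(1 − 1/(+3.2)) = 25.0 cm.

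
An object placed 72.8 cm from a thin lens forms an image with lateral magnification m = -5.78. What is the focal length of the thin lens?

m = −d_i/d_o ⇒ d_i = −m·d_o = −(-5.78)·(72.8) = 420.8 cm.
1/f = 1/d_o + 1/d_i = 1/(72.8) + 1/(420.8) = 0.01611, so f = 62.1 cm.
Since f is positive, the thin lens is converging.

f = 62.1 cm (converging)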